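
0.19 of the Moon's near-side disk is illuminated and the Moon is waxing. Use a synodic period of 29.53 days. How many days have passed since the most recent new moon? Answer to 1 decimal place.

4.2 days

From f = (1 − cos θ)/2: cos θ = 1 − 2×0.19 = 0.620; arccos → 51.7°.
The Moon is waxing (0°–180°), so θ = 51.7° directly.
That fraction of the synodic month is 51.7/360 × 29.53 d ≈ 4.24 d.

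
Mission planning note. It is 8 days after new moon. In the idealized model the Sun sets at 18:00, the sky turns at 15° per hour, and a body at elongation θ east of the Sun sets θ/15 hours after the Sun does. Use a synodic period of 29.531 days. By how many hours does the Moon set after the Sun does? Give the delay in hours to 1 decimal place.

6.5 h

Phase angle: θ = 360°·(8 d)/(29.531 d) = 97.5°.
At 15° of sky rotation per hour, 97.5° corresponds to a 6.50 h lag.
So the Moon sets 6.50 h after the Sun.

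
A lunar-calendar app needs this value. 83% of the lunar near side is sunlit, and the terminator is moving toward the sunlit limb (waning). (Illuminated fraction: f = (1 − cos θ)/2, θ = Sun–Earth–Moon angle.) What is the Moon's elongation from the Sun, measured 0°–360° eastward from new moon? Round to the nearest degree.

229°

cos θ = 1 − 2f = -0.660, giving a principal value of 131.3°.
Since the Moon is past full (waning), take the reflex angle: θ = 360° − 131.3° = 228.7°.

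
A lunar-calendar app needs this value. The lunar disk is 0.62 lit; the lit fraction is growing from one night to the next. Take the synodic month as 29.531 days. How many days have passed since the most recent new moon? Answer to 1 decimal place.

From f = (1 − cos θ)/2: cos θ = 1 − 2×0.62 = -0.240; arccos → 103.9°.
The Moon is waxing (0°–180°), so θ = 103.9° directly.
At 360°/29.531 d per day, 103.9° corresponds to 8.52 days.

8.5 days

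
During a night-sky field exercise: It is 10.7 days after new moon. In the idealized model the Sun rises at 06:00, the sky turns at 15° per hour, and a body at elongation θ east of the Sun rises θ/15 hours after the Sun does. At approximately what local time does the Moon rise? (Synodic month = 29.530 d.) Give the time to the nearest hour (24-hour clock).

Elongation θ = 360° × 10.7/29.530 ≈ 130.4°.
Delay after the Sun = 130.4° / (15°/h) ≈ 8.70 h.
06:00 + 8.70 h ≈ 14:42 → 15:00 to the nearest hour.

15:00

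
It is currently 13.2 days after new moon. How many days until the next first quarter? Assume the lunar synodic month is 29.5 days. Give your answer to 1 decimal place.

23.7 days

First quarter is 0.25 of the way through the cycle: age 0.25 × 29.5 = 7.375 d.
Already past this cycle's first quarter; the next is at 7.375 + 29.5 = 36.875 d, so 36.875 − 13.2 = 23.675 days.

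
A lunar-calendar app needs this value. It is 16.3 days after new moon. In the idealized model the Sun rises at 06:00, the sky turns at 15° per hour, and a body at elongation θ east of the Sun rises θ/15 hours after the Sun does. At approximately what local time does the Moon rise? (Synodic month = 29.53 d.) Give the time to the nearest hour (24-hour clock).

Elongation θ = 360° × 16.3/29.53 ≈ 198.7°.
The Moon trails the Sun by θ/15 = 198.7/15 ≈ 13.25 hours.
06:00 + 13.25 h ≈ 19:15 → 19:00 to the nearest hour.

19:00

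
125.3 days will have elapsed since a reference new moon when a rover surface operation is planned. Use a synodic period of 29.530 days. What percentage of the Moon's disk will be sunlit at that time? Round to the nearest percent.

48%

125.3 d spans 4 complete synodic months (4 × 29.530 = 118.12 d) plus 7.18 d.
Phase angle: θ = 360°·(7.18 d)/(29.530 d) = 87.5°.
cos 87.5° = 0.043, so f = (1 − 0.043)/2 = 0.478, so 48%.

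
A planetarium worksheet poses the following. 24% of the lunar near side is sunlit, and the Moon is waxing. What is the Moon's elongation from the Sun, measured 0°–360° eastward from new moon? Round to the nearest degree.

59°

From f = (1 − cos θ)/2: cos θ = 1 − 2×0.24 = 0.520; arccos → 58.7°.
Waxing ⇒ before full, so θ = 58.7°.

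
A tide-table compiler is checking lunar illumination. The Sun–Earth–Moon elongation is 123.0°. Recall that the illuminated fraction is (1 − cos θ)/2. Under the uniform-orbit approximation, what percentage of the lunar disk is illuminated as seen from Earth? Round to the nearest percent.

77%

Half-versine of 123.0°: (1 − (-0.545))/2 = 0.772, i.e. 77%.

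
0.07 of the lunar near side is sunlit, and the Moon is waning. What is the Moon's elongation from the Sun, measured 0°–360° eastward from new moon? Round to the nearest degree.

329°

From f = (1 − cos θ)/2: cos θ = 1 − 2×0.07 = 0.860; arccos → 30.7°.
Since the Moon is past full (waning), take the reflex angle: θ = 360° − 30.7° = 329.3°.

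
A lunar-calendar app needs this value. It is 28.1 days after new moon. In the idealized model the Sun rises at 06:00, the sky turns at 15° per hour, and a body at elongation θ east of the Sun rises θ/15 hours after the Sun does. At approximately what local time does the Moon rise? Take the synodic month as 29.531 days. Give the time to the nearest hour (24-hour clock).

Elongation θ = 360° × 28.1/29.531 ≈ 342.6°.
The Moon trails the Sun by θ/15 = 342.6/15 ≈ 22.84 hours.
06:00 + 22.84 h ≈ 04:50 → 05:00 to the nearest hour.

05:00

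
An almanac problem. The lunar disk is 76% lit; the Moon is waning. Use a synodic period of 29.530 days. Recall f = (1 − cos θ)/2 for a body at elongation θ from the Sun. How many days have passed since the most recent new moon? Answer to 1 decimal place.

cos θ = 1 − 2f = -0.520, giving a principal value of 121.3°.
A waning Moon lies in 180°–360°, so θ = 360° − 121.3° = 238.7°.
Age = 29.530 × 238.7°/360° ≈ 19.58 days.

19.6 days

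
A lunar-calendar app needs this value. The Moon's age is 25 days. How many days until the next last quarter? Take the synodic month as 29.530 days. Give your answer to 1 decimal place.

26.7 days

Last quarter occurs at elongation 270°, i.e. at age 29.530 × 270/360 = 22.148 d.
This lunation's last quarter (22.148 d) has passed, so add one period: 51.678 − 25 = 26.678 days.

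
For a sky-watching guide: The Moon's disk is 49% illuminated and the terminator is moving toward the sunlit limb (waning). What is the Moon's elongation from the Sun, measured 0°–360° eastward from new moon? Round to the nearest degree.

271°

Invert f = (1 − cos θ)/2 to get cos θ = 1 − 2(0.49) = 0.020, hence θ₀ = arccos 0.020 = 88.9°.
Since the Moon is past full (waning), take the reflex angle: θ = 360° − 88.9° = 271.1°.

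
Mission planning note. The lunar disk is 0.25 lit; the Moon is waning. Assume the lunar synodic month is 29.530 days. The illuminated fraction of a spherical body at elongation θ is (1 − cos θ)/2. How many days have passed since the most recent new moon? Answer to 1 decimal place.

Invert f = (1 − cos θ)/2 to get cos θ = 1 − 2(0.25) = 0.500, hence θ₀ = arccos 0.500 = 60.0°.
Waning ⇒ past full, so θ = 360° − 60.0° = 300.0°.
That fraction of the synodic month is 300.0/360 × 29.530 d ≈ 24.61 d.

24.6 days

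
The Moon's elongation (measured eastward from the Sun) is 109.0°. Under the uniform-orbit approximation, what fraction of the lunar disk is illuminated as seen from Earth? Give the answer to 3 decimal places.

0.663

Half-versine of 109.0°: (1 − (-0.326))/2 = 0.663.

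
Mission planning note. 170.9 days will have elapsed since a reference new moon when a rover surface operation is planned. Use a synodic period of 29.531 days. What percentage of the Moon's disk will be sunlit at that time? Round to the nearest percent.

38%

170.9/29.531 = 5.787 lunations, so 5 complete cycles and 23.25 d into the next.
The Moon has covered 23.25/29.531 of its cycle, so θ ≈ 360° × 23.25/29.531 = 283.4°.
Illuminated fraction = (1 − cos 283.4°)/2 = (1 − 0.231)/2 ≈ 0.384, so 38%.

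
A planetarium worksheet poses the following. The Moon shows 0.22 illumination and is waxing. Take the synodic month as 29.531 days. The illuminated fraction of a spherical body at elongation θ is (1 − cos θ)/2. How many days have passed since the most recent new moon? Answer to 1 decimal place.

From f = (1 − cos θ)/2: cos θ = 1 − 2×0.22 = 0.560; arccos → 55.9°.
Waxing ⇒ before full, so θ = 55.9°.
At 360°/29.531 d per day, 55.9° corresponds to 4.59 days.

4.6 days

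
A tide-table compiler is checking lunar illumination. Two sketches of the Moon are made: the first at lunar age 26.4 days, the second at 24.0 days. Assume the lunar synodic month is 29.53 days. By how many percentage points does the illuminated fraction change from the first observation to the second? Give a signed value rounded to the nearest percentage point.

First observation: θ = 360°·26.4/29.53 = 321.8°, so f = 0.107.
Second observation: θ = 292.6°, f = 0.308.
Δf = 0.308 − 0.107 = +0.201, i.e. +20 pp.

+20 percentage points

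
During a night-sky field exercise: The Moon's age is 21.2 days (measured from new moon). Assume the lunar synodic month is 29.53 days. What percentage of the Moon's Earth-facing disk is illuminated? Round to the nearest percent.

The Moon has covered 21.2/29.53 of its cycle, so θ ≈ 360° × 21.2/29.53 = 258.4°.
With cos θ = (-0.200), the lit fraction is (1 − (-0.200))/2 ≈ 0.600, so 60%.

60%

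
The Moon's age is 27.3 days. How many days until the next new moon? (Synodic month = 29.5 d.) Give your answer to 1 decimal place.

The next new moon completes the synodic month: 29.5 − 27.3 = 2.200 days.

2.2 days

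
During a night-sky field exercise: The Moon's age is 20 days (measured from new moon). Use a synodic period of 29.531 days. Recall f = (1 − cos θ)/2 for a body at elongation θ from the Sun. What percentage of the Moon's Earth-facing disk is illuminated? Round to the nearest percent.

Elongation θ = 360° × 20/29.531 ≈ 243.8°.
cos 243.8° = (-0.441), so f = (1 − (-0.441))/2 = 0.721, so 72%.

72%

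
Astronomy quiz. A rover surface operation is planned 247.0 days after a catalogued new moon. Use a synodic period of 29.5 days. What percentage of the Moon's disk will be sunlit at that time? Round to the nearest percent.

85%

247.0/29.5 = 8.373 lunations, so 8 complete cycles and 11.00 d into the next.
Phase angle: θ = 360°·(11.00 d)/(29.5 d) = 134.2°.
With cos θ = (-0.698), the lit fraction is (1 − (-0.698))/2 ≈ 0.849, so 85%.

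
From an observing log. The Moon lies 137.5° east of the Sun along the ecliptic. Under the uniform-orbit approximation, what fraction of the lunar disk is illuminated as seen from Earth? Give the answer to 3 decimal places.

Half-versine of 137.5°: (1 − (-0.737))/2 = 0.869.

0.869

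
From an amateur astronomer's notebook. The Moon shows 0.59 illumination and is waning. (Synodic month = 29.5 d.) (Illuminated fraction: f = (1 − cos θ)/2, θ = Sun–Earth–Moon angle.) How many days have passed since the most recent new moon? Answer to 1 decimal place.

21.3 days

Invert f = (1 − cos θ)/2 to get cos θ = 1 − 2(0.59) = -0.180, hence θ₀ = arccos -0.180 = 100.4°.
Since the Moon is past full (waning), take the reflex angle: θ = 360° − 100.4° = 259.6°.
At 360°/29.5 d per day, 259.6° corresponds to 21.28 days.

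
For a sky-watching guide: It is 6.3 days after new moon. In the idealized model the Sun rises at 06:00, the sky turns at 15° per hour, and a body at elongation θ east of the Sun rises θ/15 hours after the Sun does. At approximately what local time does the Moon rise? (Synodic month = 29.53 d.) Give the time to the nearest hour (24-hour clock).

11:00

Phase angle: θ = 360°·(6.3 d)/(29.53 d) = 76.8°.
At 15° of sky rotation per hour, 76.8° corresponds to a 5.12 h lag.
06:00 + 5.12 h ≈ 11:07 → 11:00 to the nearest hour.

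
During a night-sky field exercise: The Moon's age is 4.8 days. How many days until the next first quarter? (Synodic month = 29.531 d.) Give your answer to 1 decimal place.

First quarter is 0.25 of the way through the cycle: age 0.25 × 29.531 = 7.383 d.
So 2.583 days remain (7.383 − 4.8).

2.6 days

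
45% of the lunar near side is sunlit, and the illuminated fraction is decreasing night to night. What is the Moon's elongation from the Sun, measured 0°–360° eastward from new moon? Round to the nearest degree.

From f = (1 − cos θ)/2: cos θ = 1 − 2×0.45 = 0.100; arccos → 84.3°.
A waning Moon lies in 180°–360°, so θ = 360° − 84.3° = 275.7°.

276°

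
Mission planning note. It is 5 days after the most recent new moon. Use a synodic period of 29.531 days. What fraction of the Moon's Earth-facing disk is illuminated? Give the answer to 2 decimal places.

0.26

Elongation θ = 360° × 5/29.531 ≈ 61.0°.
cos 61.0° = 0.486, so f = (1 − 0.486)/2 = 0.257.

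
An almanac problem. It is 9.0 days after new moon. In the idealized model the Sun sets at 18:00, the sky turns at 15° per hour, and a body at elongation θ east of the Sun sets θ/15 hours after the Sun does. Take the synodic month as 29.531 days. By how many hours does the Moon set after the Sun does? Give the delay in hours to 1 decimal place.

7.3 h

Phase angle: θ = 360°·(9.0 d)/(29.531 d) = 109.7°.
Delay after the Sun = 109.7° / (15°/h) ≈ 7.31 h.
So the Moon sets 7.31 h after the Sun.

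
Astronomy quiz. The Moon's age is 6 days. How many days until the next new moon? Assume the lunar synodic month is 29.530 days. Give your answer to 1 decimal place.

The next new moon completes the synodic month: 29.530 − 6 = 23.530 days.

23.5 days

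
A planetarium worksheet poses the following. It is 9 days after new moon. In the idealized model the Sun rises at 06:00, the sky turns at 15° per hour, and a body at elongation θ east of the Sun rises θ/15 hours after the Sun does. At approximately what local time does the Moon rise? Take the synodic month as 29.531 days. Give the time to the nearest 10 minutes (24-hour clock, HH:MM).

Phase angle: θ = 360°·(9 d)/(29.531 d) = 109.7°.
At 15° of sky rotation per hour, 109.7° corresponds to a 7.31 h lag.
06:00 + 7.314 h ≈ 13:19 → 13:20 to the nearest ten minutes.

13:20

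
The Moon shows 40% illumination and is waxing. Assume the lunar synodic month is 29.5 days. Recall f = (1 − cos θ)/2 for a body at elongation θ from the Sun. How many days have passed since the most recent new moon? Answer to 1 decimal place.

cos θ = 1 − 2f = 0.200, giving a principal value of 78.5°.
Before full moon the principal value applies: θ = 78.5°.
Age = 29.5 × 78.5°/360° ≈ 6.43 days.

6.4 days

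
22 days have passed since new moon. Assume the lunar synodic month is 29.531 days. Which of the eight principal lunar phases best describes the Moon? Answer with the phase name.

θ ≈ 360° × 22/29.531 = 268°, which falls in the last quarter sector.

last quarter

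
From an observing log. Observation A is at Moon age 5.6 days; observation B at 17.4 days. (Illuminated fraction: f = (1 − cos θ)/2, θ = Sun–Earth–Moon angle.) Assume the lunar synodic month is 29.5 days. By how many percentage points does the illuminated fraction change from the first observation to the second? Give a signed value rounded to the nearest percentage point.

+61 pp

θ₁ = 360° × 5.6/29.5 = 68.3°, f₁ = (1 − cos θ₁)/2 = 0.315.
θ₂ = 360° × 17.4/29.5 = 212.3°, f₂ = (1 − cos θ₂)/2 = 0.922.
Change = f₂ − f₁ = +0.607 → +61 percentage points.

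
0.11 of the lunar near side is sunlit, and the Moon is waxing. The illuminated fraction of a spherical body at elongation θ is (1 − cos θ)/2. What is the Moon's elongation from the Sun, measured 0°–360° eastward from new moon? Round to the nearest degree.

39°

From f = (1 − cos θ)/2: cos θ = 1 − 2×0.11 = 0.780; arccos → 38.7°.
The Moon is waxing (0°–180°), so θ = 38.7° directly.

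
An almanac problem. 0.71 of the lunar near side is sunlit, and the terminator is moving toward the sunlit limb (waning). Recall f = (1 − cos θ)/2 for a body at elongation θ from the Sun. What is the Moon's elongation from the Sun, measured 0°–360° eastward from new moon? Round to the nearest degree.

245°

From f = (1 − cos θ)/2: cos θ = 1 − 2×0.71 = -0.420; arccos → 114.8°.
Waning ⇒ past full, so θ = 360° − 114.8° = 245.2°.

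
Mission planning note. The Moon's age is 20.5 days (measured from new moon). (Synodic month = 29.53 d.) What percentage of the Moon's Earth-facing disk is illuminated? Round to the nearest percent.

Phase angle: θ = 360°·(20.5 d)/(29.53 d) = 249.9°.
With cos θ = (-0.343), the lit fraction is (1 − (-0.343))/2 ≈ 0.672, so 67%.

67%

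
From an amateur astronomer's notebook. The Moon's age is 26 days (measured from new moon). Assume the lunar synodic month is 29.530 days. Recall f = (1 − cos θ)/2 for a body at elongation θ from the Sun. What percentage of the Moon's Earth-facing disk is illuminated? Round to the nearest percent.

The Moon has covered 26/29.530 of its cycle, so θ ≈ 360° × 26/29.530 = 317.0°.
Illuminated fraction = (1 − cos 317.0°)/2 = (1 − 0.731)/2 ≈ 0.135, so 13%.

13%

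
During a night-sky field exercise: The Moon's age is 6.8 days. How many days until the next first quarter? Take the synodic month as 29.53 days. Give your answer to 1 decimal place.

0.6 days

First quarter is 0.25 of the way through the cycle: age 0.25 × 29.53 = 7.383 d.
So 0.583 days remain (7.383 − 6.8).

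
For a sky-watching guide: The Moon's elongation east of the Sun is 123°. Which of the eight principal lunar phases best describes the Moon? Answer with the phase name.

waxing gibbous

123° lies in the waxing gibbous sector of the 8-phase cycle.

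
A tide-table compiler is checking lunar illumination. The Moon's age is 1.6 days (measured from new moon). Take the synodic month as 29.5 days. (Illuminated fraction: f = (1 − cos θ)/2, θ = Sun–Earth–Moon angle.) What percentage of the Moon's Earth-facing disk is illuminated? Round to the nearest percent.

3%

Elongation θ = 360° × 1.6/29.5 ≈ 19.5°.
cos 19.5° = 0.942, so f = (1 − 0.942)/2 = 0.029, so 3%.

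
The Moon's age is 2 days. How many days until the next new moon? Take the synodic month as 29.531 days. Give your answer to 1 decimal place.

The next new moon completes the synodic month: 29.531 − 2 = 27.531 days.

27.5 days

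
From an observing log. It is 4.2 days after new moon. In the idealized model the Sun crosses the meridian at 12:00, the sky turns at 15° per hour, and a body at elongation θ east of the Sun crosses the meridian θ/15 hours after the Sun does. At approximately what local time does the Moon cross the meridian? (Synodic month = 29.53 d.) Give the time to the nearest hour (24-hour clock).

15:00

Phase angle: θ = 360°·(4.2 d)/(29.53 d) = 51.2°.
The Moon trails the Sun by θ/15 = 51.2/15 ≈ 3.41 hours.
12:00 + 3.41 h ≈ 15:25 → 15:00 to the nearest hour.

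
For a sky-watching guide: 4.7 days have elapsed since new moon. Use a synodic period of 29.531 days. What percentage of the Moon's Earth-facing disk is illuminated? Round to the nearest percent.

23%

Elongation θ = 360° × 4.7/29.531 ≈ 57.3°.
With cos θ = 0.540, the lit fraction is (1 − 0.540)/2 ≈ 0.230, so 23%.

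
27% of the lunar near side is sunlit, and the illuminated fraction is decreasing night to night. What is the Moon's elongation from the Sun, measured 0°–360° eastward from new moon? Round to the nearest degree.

cos θ = 1 − 2f = 0.460, giving a principal value of 62.6°.
Waning ⇒ past full, so θ = 360° − 62.6° = 297.4°.

297°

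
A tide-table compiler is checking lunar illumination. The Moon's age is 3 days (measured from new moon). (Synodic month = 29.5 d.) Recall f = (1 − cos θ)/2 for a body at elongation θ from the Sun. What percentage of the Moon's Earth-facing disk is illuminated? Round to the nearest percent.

10%

Elongation θ = 360° × 3/29.5 ≈ 36.6°.
Illuminated fraction = (1 − cos 36.6°)/2 = (1 − 0.803)/2 ≈ 0.099, so 10%.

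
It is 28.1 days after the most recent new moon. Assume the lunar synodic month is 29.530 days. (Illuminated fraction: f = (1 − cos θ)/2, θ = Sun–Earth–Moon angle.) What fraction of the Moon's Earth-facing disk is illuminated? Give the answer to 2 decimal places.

The Moon has covered 28.1/29.530 of its cycle, so θ ≈ 360° × 28.1/29.530 = 342.6°.
cos 342.6° = 0.954, so f = (1 − 0.954)/2 = 0.023.

0.02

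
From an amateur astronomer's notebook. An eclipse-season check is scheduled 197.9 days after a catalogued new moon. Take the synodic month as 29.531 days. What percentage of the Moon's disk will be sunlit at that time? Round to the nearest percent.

197.9 d spans 6 complete synodic months (6 × 29.531 = 177.19 d) plus 20.71 d.
The Moon has covered 20.71/29.531 of its cycle, so θ ≈ 360° × 20.71/29.531 = 252.5°.
Illuminated fraction = (1 − cos 252.5°)/2 = (1 − (-0.300))/2 ≈ 0.650, so 65%.

65%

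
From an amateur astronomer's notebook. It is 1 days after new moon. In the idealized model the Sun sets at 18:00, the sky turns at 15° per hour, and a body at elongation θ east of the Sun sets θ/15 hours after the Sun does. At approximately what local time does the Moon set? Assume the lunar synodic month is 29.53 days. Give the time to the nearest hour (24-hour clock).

19:00

Phase angle: θ = 360°·(1 d)/(29.53 d) = 12.2°.
The Moon trails the Sun by θ/15 = 12.2/15 ≈ 0.81 hours.
18:00 + 0.81 h ≈ 18:49 → 19:00 to the nearest hour.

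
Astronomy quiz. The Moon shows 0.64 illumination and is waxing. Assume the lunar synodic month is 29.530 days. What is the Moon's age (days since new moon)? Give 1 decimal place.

From f = (1 − cos θ)/2: cos θ = 1 − 2×0.64 = -0.280; arccos → 106.3°.
Waxing ⇒ before full, so θ = 106.3°.
At 360°/29.530 d per day, 106.3° corresponds to 8.72 days.

8.7 days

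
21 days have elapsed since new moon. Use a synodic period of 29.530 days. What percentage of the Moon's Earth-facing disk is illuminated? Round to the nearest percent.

62%

Elongation θ = 360° × 21/29.530 ≈ 256.0°.
cos 256.0° = (-0.242), so f = (1 − (-0.242))/2 = 0.621, so 62%.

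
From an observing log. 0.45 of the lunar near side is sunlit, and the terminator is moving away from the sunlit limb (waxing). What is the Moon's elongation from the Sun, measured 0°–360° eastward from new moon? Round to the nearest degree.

84°

cos θ = 1 − 2f = 0.100, giving a principal value of 84.3°.
Before full moon the principal value applies: θ = 84.3°.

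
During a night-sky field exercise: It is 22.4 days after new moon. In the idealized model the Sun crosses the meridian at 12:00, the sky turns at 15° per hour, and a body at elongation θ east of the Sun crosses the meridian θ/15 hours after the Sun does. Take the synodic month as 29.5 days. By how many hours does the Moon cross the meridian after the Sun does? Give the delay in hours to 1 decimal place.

18.2 h

Elongation θ = 360° × 22.4/29.5 ≈ 273.4°.
Delay after the Sun = 273.4° / (15°/h) ≈ 18.22 h.
So the Moon crosses the meridian 18.22 h after the Sun.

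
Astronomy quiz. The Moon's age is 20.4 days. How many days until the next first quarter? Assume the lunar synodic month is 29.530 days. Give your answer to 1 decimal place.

16.5 days

First quarter is 0.25 of the way through the cycle: age 0.25 × 29.530 = 7.383 d.
Already past this cycle's first quarter; the next is at 7.383 + 29.530 = 36.913 d, so 36.913 − 20.4 = 16.513 days.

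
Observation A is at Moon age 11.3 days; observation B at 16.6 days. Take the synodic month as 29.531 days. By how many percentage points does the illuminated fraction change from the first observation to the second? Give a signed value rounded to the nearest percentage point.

+9 percentage points

First observation: θ = 360°·11.3/29.531 = 137.8°, so f = 0.870.
Second observation: θ = 202.4°, f = 0.962.
Δf = 0.962 − 0.870 = +0.092, i.e. +9 pp.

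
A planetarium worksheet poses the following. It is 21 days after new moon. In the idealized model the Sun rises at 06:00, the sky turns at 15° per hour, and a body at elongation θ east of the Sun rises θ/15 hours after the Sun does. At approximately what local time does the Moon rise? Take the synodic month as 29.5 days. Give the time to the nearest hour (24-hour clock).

Phase angle: θ = 360°·(21 d)/(29.5 d) = 256.3°.
The Moon trails the Sun by θ/15 = 256.3/15 ≈ 17.08 hours.
06:00 + 17.08 h ≈ 23:05 → 23:00 to the nearest hour.

23:00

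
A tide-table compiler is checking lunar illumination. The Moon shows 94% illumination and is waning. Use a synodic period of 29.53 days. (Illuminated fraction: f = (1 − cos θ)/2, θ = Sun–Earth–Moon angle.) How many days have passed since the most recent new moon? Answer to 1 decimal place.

17.1 days

cos θ = 1 − 2f = -0.880, giving a principal value of 151.6°.
Since the Moon is past full (waning), take the reflex angle: θ = 360° − 151.6° = 208.4°.
That fraction of the synodic month is 208.4/360 × 29.53 d ≈ 17.09 d.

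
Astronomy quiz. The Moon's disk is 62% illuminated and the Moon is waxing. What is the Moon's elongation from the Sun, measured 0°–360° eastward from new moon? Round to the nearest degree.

cos θ = 1 − 2f = -0.240, giving a principal value of 103.9°.
The Moon is waxing (0°–180°), so θ = 103.9° directly.

104°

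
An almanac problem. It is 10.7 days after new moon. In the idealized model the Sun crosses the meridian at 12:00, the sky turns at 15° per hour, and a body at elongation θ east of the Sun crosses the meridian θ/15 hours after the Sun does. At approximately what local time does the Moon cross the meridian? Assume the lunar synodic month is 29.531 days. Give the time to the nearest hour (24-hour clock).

The Moon has covered 10.7/29.531 of its cycle, so θ ≈ 360° × 10.7/29.531 = 130.4°.
At 15° of sky rotation per hour, 130.4° corresponds to a 8.70 h lag.
12:00 + 8.70 h ≈ 20:42 → 21:00 to the nearest hour.

21:00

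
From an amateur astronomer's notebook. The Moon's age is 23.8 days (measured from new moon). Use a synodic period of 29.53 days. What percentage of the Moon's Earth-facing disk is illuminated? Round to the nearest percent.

33%

Phase angle: θ = 360°·(23.8 d)/(29.53 d) = 290.1°.
cos 290.1° = 0.344, so f = (1 − 0.344)/2 = 0.328, so 33%.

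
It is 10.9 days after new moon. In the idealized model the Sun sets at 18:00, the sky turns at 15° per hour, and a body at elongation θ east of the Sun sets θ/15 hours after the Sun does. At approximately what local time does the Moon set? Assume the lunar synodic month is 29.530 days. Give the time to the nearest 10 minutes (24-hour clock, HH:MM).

Phase angle: θ = 360°·(10.9 d)/(29.530 d) = 132.9°.
At 15° of sky rotation per hour, 132.9° corresponds to a 8.86 h lag.
18:00 + 8.859 h ≈ 02:52 → 02:50 to the nearest ten minutes.

02:50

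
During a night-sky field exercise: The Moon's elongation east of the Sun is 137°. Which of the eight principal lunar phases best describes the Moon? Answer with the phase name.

137° lies in the waxing gibbous sector of the 8-phase cycle.

waxing gibbous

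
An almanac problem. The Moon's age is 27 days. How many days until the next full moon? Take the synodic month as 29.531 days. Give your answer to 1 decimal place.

Full moon is 0.5 of the way through the cycle: age 0.5 × 29.531 = 14.765 d.
This lunation's full moon (14.765 d) has passed, so add one period: 44.296 − 27 = 17.296 days.

17.3 days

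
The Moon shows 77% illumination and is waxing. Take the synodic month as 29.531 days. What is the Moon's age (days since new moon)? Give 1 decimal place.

10.1 days

Invert f = (1 − cos θ)/2 to get cos θ = 1 − 2(0.77) = -0.540, hence θ₀ = arccos -0.540 = 122.7°.
Waxing ⇒ before full, so θ = 122.7°.
At 360°/29.531 d per day, 122.7° corresponds to 10.06 days.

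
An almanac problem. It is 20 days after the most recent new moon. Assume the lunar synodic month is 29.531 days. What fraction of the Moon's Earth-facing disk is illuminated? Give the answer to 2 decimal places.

The Moon has covered 20/29.531 of its cycle, so θ ≈ 360° × 20/29.531 = 243.8°.
cos 243.8° = (-0.441), so f = (1 − (-0.441))/2 = 0.721.

0.72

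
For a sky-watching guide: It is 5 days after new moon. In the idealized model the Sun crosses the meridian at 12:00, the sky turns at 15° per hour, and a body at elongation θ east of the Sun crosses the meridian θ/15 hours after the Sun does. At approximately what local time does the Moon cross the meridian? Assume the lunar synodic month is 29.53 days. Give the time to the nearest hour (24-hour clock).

16:00

Elongation θ = 360° × 5/29.53 ≈ 61.0°.
The Moon trails the Sun by θ/15 = 61.0/15 ≈ 4.06 hours.
12:00 + 4.06 h ≈ 16:04 → 16:00 to the nearest hour.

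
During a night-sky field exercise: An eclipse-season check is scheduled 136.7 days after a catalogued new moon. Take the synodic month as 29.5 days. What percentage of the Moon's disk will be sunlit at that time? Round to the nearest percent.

Reduce mod P: 136.7 − 4×29.5 = 18.70 d into the current lunation.
Phase angle: θ = 360°·(18.70 d)/(29.5 d) = 228.2°.
Illuminated fraction = (1 − cos 228.2°)/2 = (1 − (-0.666))/2 ≈ 0.833, so 83%.

83%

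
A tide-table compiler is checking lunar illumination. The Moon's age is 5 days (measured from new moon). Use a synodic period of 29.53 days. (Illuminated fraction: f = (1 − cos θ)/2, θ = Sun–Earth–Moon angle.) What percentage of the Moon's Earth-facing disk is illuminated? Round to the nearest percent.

26%

The Moon has covered 5/29.53 of its cycle, so θ ≈ 360° × 5/29.53 = 61.0°.
cos 61.0° = 0.485, so f = (1 − 0.485)/2 = 0.257, so 26%.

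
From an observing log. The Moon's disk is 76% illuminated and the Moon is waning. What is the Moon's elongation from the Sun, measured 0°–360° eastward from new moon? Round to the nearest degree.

Invert f = (1 − cos θ)/2 to get cos θ = 1 − 2(0.76) = -0.520, hence θ₀ = arccos -0.520 = 121.3°.
A waning Moon lies in 180°–360°, so θ = 360° − 121.3° = 238.7°.

239°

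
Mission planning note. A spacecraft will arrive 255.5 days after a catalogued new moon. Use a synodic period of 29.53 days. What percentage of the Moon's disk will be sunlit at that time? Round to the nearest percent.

79%

Reduce mod P: 255.5 − 8×29.53 = 19.26 d into the current lunation.
Phase angle: θ = 360°·(19.26 d)/(29.53 d) = 234.8°.
cos 234.8° = (-0.576), so f = (1 − (-0.576))/2 = 0.788, so 79%.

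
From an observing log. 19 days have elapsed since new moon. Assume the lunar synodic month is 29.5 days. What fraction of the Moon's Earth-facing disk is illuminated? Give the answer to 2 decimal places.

Phase angle: θ = 360°·(19 d)/(29.5 d) = 231.9°.
cos 231.9° = (-0.618), so f = (1 − (-0.618))/2 = 0.809.

0.81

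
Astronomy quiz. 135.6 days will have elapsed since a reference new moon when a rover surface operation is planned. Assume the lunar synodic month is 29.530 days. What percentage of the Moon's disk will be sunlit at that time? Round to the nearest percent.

Reduce mod P: 135.6 − 4×29.530 = 17.48 d into the current lunation.
Elongation θ = 360° × 17.48/29.530 ≈ 213.1°.
cos 213.1° = (-0.838), so f = (1 − (-0.838))/2 = 0.919, so 92%.

92%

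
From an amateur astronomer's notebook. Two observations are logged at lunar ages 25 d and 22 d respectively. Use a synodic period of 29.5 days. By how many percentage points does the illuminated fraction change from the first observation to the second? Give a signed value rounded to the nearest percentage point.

+30 percentage points

θ₁ = 360° × 25/29.5 = 305.1°, f₁ = (1 − cos θ₁)/2 = 0.213.
θ₂ = 360° × 22/29.5 = 268.5°, f₂ = (1 − cos θ₂)/2 = 0.513.
Change = f₂ − f₁ = +0.301 → +30 percentage points.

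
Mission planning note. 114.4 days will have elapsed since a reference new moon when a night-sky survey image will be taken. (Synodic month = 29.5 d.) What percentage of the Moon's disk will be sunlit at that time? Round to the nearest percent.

14%

114.4/29.5 = 3.878 lunations, so 3 complete cycles and 25.90 d into the next.
Phase angle: θ = 360°·(25.90 d)/(29.5 d) = 316.1°.
cos 316.1° = 0.720, so f = (1 − 0.720)/2 = 0.140, so 14%.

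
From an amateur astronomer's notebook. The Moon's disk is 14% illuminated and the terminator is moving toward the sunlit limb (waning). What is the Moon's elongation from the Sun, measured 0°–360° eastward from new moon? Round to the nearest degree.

316°

From f = (1 − cos θ)/2: cos θ = 1 − 2×0.14 = 0.720; arccos → 43.9°.
A waning Moon lies in 180°–360°, so θ = 360° − 43.9° = 316.1°.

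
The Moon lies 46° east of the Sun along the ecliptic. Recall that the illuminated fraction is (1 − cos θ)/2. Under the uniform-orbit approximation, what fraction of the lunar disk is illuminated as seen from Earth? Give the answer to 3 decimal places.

f = (1 − cos 46°)/2 = (1 − 0.695)/2 ≈ 0.153.

0.153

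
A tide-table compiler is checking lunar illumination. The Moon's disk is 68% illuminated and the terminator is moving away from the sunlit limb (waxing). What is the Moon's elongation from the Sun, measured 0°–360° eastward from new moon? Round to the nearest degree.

111°

From f = (1 − cos θ)/2: cos θ = 1 − 2×0.68 = -0.360; arccos → 111.1°.
Waxing ⇒ before full, so θ = 111.1°.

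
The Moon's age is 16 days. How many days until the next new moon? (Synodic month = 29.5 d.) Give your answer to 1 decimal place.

13.5 days

The next new moon completes the synodic month: 29.5 − 16 = 13.500 days.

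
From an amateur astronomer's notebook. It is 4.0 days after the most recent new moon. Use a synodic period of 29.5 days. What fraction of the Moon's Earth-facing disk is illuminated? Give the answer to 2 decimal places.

Elongation θ = 360° × 4.0/29.5 ≈ 48.8°.
Illuminated fraction = (1 − cos 48.8°)/2 = (1 − 0.659)/2 ≈ 0.171.

0.17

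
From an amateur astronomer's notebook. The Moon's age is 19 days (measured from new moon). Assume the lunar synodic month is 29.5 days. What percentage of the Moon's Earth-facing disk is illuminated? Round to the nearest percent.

Phase angle: θ = 360°·(19 d)/(29.5 d) = 231.9°.
cos 231.9° = (-0.618), so f = (1 − (-0.618))/2 = 0.809, so 81%.

81%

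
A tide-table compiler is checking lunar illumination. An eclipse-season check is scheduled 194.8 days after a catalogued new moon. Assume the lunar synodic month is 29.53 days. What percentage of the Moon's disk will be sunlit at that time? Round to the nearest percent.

91%

194.8/29.53 = 6.597 lunations, so 6 complete cycles and 17.62 d into the next.
Phase angle: θ = 360°·(17.62 d)/(29.53 d) = 214.8°.
Illuminated fraction = (1 − cos 214.8°)/2 = (1 − (-0.821))/2 ≈ 0.911, so 91%.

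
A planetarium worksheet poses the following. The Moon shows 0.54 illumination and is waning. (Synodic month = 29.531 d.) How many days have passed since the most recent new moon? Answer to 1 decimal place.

Invert f = (1 − cos θ)/2 to get cos θ = 1 − 2(0.54) = -0.080, hence θ₀ = arccos -0.080 = 94.6°.
Since the Moon is past full (waning), take the reflex angle: θ = 360° − 94.6° = 265.4°.
That fraction of the synodic month is 265.4/360 × 29.531 d ≈ 21.77 d.

21.8 days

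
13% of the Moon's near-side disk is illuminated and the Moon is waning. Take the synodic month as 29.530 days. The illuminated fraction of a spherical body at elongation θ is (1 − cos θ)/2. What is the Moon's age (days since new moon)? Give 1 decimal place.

26.1 days

Invert f = (1 − cos θ)/2 to get cos θ = 1 − 2(0.13) = 0.740, hence θ₀ = arccos 0.740 = 42.3°.
A waning Moon lies in 180°–360°, so θ = 360° − 42.3° = 317.7°.
At 360°/29.530 d per day, 317.7° corresponds to 26.06 days.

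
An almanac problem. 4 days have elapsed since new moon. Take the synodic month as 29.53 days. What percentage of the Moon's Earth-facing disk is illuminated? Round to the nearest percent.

The Moon has covered 4/29.53 of its cycle, so θ ≈ 360° × 4/29.53 = 48.8°.
With cos θ = 0.659, the lit fraction is (1 − 0.659)/2 ≈ 0.170, so 17%.

17%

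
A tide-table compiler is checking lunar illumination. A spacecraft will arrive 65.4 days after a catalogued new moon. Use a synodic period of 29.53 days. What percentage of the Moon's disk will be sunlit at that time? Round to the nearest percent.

39%

65.4 d spans 2 complete synodic months (2 × 29.53 = 59.06 d) plus 6.34 d.
Phase angle: θ = 360°·(6.34 d)/(29.53 d) = 77.3°.
Illuminated fraction = (1 − cos 77.3°)/2 = (1 − 0.220)/2 ≈ 0.390, so 39%.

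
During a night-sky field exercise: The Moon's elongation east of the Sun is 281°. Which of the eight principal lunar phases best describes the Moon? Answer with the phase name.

last quarter

281° lies in the last quarter sector of the 8-phase cycle.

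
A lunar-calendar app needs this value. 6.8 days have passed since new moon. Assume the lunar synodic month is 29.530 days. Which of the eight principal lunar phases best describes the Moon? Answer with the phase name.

At 6.8/29.530 of the cycle, θ ≈ 83° — the first quarter range.

first quarter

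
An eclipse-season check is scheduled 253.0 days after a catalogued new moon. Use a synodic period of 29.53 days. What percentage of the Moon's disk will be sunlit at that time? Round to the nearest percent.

96%

253.0 d spans 8 complete synodic months (8 × 29.53 = 236.24 d) plus 16.76 d.
Phase angle: θ = 360°·(16.76 d)/(29.53 d) = 204.3°.
cos 204.3° = (-0.911), so f = (1 − (-0.911))/2 = 0.956, so 96%.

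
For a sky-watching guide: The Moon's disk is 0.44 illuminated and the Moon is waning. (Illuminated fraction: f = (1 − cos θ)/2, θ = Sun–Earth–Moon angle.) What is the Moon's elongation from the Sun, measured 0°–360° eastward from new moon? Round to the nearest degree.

cos θ = 1 − 2f = 0.120, giving a principal value of 83.1°.
A waning Moon lies in 180°–360°, so θ = 360° − 83.1° = 276.9°.

277°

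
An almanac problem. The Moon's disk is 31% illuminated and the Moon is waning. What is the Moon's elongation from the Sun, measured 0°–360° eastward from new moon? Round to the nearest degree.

292°

cos θ = 1 − 2f = 0.380, giving a principal value of 67.7°.
Waning ⇒ past full, so θ = 360° − 67.7° = 292.3°.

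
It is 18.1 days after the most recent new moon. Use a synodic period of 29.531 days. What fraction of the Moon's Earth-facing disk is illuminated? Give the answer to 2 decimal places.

0.88

The Moon has covered 18.1/29.531 of its cycle, so θ ≈ 360° × 18.1/29.531 = 220.6°.
cos 220.6° = (-0.759), so f = (1 − (-0.759))/2 = 0.879.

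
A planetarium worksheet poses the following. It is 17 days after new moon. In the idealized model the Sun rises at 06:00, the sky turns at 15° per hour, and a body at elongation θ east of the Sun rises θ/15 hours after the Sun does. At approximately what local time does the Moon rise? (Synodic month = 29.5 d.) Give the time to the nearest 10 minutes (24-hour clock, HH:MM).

19:50

Phase angle: θ = 360°·(17 d)/(29.5 d) = 207.5°.
The Moon trails the Sun by θ/15 = 207.5/15 ≈ 13.83 hours.
06:00 + 13.831 h ≈ 19:50 → 19:50 to the nearest ten minutes.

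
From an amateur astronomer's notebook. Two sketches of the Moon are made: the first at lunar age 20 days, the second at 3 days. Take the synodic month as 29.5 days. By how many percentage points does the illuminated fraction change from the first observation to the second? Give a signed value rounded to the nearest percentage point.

-62 pp

First observation: θ = 360°·20/29.5 = 244.1°, so f = 0.719.
Second observation: θ = 36.6°, f = 0.099.
Δf = 0.099 − 0.719 = -0.620, i.e. -62 pp.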